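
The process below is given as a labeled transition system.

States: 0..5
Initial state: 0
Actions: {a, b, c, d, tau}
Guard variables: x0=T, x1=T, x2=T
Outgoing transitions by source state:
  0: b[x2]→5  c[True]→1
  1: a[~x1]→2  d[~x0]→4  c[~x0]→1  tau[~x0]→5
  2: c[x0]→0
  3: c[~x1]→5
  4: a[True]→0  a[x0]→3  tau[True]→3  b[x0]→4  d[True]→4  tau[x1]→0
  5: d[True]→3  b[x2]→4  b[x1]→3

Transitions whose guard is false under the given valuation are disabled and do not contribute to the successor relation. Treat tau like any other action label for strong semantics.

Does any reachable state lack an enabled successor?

Answer: DEADLOCK at state 1

Trace:
R = {0,1,3,4,5}
  0: b→5  c→1  [deg 2]
  1: ∅  [deadlock]
  3: ∅  [deadlock]
  4: a→0  a→3  b→4  d→4  tau→0  tau→3  [deg 6]
  5: b→3  b→4  d→3  [deg 3]
witness 1: c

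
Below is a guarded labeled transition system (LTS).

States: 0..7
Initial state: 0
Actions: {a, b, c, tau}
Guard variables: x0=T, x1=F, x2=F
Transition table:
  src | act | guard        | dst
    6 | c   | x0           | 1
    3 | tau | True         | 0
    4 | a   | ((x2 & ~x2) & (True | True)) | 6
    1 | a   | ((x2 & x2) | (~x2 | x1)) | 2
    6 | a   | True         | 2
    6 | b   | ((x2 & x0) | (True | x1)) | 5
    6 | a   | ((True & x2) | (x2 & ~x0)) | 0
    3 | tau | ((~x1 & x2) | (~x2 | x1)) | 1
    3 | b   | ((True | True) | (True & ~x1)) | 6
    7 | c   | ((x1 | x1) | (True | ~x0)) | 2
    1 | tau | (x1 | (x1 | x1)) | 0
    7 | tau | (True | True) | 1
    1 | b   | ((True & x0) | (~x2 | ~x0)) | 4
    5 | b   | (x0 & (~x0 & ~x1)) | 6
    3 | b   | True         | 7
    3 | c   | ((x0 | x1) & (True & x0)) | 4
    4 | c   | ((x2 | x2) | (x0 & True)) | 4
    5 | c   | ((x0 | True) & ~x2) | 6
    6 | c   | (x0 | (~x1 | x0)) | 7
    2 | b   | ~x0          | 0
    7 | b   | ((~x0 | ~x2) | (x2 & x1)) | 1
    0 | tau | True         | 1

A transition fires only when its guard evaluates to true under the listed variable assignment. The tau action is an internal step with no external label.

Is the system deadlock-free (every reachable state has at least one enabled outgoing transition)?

Answer: DEADLOCK at state 2

Trace:
R = {0,1,2,4}
  0: tau→1  [deg 1]
  1: a→2  b→4  [deg 2]
  2: ∅  [STUCK]
  4: c→4  [deg 1]
witness 2: tau·a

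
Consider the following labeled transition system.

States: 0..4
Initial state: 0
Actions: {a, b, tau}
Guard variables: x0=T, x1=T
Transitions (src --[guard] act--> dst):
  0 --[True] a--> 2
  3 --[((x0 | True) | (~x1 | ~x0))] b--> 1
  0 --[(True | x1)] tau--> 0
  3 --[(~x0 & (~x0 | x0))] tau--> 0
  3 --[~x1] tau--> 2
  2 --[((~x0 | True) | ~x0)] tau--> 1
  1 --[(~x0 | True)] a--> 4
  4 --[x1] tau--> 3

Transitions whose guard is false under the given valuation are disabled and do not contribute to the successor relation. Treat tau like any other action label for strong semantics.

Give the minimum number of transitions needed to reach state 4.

Breadth-first toward 4:
  Layer 0: {0}
  Layer 1: {2}
  Layer 2: {1}
  Layer 3: {4}
first hit 4 at d=3 via a·tau·a

Answer: 3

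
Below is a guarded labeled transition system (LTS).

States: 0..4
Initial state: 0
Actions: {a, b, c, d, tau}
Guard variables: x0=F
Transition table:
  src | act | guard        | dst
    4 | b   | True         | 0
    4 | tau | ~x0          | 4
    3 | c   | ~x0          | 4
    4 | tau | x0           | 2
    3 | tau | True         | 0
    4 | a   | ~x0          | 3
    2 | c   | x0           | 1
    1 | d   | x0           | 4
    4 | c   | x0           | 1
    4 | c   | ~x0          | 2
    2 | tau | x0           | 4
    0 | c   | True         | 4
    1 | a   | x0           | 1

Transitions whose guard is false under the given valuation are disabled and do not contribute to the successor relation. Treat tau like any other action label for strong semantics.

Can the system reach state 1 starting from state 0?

Answer: UNREACHABLE

Analysis:
Guard filter leaves 7 enabled edge(s).
Layer 0: {0}
Layer 1: {4}  cumulative {0,4}
Layer 2: {2,3}  cumulative {0,2,3,4}
Reachable = {0,2,3,4}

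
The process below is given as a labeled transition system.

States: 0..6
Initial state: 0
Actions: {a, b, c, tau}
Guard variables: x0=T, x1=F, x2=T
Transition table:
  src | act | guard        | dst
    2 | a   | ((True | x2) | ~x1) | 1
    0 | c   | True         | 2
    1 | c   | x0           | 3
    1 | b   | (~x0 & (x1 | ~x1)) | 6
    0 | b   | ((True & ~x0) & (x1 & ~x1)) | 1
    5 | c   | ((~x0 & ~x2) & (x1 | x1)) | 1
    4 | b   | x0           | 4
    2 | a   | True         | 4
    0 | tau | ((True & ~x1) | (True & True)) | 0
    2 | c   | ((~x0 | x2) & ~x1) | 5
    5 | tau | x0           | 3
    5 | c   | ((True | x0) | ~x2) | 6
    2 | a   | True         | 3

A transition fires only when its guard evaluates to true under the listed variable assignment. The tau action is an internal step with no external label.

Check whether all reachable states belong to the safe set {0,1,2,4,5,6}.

Answer: INVARIANT VIOLATED at state 3

Working:
Inv-set: {0,1,2,4,5,6}
Reachable = {0,1,2,3,4,5,6}
  0: ok
  1: ok
  2: ok
  3: ✗ unsafe
  4: ok
  5: ok
  6: ok
counterexample path to 3: c·a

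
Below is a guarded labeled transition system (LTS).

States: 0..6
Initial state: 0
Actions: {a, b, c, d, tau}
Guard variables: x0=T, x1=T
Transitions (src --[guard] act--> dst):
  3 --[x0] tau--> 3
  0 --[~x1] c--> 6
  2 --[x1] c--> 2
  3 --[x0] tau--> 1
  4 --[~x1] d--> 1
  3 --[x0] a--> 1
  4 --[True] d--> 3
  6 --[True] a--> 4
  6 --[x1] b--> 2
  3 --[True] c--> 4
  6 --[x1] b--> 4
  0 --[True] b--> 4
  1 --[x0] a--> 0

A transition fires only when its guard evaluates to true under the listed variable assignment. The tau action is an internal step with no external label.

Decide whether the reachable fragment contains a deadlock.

Answer: DEADLOCK-FREE

Trace:
Reach set: {0,1,3,4}
  0: b→4  [1 out]
  1: a→0  [1 out]
  3: a→1  c→4  tau→1  tau→3  [4 out]
  4: d→3  [1 out]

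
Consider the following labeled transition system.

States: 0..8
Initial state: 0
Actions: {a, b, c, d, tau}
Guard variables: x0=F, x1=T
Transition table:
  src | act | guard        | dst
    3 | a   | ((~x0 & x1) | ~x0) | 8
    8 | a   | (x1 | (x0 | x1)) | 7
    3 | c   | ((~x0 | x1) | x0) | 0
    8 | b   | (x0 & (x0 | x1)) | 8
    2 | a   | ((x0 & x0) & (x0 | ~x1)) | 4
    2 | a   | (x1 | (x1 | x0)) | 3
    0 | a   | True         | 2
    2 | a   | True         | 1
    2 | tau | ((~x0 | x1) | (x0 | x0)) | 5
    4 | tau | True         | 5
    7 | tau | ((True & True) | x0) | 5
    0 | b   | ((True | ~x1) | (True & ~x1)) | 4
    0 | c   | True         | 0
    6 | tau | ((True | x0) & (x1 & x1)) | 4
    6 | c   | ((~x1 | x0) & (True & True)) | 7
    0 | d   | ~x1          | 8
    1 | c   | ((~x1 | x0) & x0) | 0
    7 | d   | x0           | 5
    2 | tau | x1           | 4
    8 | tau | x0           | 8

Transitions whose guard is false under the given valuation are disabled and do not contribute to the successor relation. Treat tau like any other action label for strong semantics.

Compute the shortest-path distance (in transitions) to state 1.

BFS to 1:
  L0 = {0}
  L1 = {2,4}
  L2 = {1,3,5}
first hit 1 at d=2 via a·a

Answer: 2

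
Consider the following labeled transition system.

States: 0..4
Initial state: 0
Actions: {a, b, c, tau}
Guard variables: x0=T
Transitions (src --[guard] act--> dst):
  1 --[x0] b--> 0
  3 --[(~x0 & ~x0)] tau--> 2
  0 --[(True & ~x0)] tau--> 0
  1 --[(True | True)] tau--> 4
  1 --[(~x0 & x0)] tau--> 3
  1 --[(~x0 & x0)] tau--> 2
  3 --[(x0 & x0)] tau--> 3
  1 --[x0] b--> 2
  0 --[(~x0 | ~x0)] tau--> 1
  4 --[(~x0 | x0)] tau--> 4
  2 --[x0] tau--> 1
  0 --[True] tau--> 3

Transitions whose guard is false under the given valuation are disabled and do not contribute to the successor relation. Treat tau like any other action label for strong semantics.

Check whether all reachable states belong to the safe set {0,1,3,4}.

Inv-set: {0,1,3,4}
R = {0,3}
  0: safe
  3: safe

Answer: INVARIANT HOLDS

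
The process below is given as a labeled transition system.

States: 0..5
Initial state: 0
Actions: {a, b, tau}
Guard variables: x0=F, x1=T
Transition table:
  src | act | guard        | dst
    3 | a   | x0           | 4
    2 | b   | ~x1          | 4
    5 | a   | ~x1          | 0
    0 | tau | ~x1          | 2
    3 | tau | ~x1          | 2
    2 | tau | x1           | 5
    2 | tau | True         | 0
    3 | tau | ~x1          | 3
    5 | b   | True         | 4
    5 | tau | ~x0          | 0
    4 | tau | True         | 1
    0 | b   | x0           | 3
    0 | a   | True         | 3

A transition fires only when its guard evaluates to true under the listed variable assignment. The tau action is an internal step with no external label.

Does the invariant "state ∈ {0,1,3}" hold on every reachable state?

Inv-set: {0,1,3}
Reach set: {0,3}
  0: ✓
  3: ✓

Answer: INVARIANT HOLDS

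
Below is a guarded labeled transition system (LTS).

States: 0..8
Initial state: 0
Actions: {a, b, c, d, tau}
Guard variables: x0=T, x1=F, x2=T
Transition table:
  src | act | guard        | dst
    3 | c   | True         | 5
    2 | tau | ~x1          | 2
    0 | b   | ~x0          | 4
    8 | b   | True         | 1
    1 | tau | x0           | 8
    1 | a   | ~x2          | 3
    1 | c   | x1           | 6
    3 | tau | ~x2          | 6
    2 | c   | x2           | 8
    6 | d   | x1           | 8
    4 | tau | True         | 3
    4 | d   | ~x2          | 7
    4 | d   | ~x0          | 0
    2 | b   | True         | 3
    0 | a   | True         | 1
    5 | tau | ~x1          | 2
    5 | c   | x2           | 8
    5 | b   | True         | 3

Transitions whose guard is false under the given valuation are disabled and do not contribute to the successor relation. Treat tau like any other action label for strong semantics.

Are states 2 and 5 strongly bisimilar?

Answer: BISIMILAR

Working:
Bisimulation quotient by refinement:
  π0 = {{0,1,2,3,4,5,6,7,8}}
  π1 = {{0},{1,4},{2,5},{3},{6,7},{8}}
  π2 = {{0},{1},{2,5},{3},{4},{6,7},{8}}
7 equivalence class(es) (converged in 3)
[2]={2,5}  [5]={2,5}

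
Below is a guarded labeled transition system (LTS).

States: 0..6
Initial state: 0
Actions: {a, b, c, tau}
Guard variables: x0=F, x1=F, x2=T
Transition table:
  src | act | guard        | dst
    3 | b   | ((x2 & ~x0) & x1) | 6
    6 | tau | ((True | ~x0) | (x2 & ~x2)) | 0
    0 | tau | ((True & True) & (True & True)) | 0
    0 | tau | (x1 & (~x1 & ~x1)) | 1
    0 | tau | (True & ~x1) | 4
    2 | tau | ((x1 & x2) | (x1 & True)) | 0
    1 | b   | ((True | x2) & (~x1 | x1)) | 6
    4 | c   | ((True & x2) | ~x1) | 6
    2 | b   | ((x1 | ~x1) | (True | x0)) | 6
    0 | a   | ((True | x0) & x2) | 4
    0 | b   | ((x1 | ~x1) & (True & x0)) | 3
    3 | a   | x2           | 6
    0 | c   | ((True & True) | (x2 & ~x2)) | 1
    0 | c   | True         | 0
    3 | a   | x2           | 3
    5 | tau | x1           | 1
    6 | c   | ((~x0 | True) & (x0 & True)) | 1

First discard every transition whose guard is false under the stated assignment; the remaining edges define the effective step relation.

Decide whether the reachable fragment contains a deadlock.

R = {0,1,4,6}
  0: a→4  c→0  c→1  tau→0  tau→4  [5 exit(s)]
  1: b→6  [1 exit(s)]
  4: c→6  [1 exit(s)]
  6: tau→0  [1 exit(s)]

Answer: DEADLOCK-FREE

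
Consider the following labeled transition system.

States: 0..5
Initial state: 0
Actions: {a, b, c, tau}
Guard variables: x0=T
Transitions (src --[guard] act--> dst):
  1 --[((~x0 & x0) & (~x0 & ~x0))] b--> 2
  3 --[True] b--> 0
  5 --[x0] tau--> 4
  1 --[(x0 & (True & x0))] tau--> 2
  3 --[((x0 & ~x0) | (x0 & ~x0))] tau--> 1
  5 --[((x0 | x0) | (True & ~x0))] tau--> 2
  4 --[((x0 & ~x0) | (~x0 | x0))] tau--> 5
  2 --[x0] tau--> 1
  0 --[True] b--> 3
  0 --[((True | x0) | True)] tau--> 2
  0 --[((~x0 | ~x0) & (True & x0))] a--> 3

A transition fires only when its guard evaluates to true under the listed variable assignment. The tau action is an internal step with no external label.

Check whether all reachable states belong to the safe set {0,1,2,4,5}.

Safe = {0,1,2,4,5}
Reach set: {0,1,2,3}
  0: ✓
  1: ✓
  2: ✓
  3: VIOLATES
reach 3 via b — violates

Answer: INVARIANT VIOLATED at state 3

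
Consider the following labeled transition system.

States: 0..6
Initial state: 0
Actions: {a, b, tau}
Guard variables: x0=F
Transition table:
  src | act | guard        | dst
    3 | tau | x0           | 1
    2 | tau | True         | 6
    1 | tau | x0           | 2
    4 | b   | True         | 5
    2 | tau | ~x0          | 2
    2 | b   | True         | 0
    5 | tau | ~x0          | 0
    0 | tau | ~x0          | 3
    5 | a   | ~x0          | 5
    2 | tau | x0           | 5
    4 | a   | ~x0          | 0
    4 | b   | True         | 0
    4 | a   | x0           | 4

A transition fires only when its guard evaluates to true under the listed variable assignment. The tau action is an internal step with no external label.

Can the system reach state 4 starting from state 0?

Answer: UNREACHABLE

Working:
Guard filter leaves 9 enabled edge(s).
depth 0: {0}
depth 1: {3}  now seen {0,3}
Reach set: {0,3}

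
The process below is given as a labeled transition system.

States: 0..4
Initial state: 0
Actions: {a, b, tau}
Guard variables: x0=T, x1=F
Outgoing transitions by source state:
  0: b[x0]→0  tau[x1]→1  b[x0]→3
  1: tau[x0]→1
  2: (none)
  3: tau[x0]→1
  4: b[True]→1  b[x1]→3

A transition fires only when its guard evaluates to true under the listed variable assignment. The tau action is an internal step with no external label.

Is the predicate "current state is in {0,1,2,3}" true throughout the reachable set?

Allowed set {0,1,2,3}
Reachable = {0,1,3}
  0: safe
  1: safe
  3: safe

Answer: INVARIANT HOLDS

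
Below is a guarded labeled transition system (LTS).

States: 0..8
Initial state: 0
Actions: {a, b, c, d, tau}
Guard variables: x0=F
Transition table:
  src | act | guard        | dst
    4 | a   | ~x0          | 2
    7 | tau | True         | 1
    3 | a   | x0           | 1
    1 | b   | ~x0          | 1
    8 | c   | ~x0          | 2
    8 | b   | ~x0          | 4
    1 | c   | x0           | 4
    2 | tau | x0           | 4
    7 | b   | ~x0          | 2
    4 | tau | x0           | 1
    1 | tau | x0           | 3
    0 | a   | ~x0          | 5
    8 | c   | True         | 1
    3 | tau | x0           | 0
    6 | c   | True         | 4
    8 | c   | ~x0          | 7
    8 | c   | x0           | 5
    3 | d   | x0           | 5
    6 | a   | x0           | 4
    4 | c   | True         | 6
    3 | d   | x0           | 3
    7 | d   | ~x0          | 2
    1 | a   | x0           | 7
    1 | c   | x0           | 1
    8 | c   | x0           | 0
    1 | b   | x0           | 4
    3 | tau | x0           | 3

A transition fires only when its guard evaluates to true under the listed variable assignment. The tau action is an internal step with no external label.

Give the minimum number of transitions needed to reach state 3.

Answer: UNREACHABLE

Working:
Breadth-first toward 3:
  depth 0: {0}
  depth 1: {5}
3 never appears.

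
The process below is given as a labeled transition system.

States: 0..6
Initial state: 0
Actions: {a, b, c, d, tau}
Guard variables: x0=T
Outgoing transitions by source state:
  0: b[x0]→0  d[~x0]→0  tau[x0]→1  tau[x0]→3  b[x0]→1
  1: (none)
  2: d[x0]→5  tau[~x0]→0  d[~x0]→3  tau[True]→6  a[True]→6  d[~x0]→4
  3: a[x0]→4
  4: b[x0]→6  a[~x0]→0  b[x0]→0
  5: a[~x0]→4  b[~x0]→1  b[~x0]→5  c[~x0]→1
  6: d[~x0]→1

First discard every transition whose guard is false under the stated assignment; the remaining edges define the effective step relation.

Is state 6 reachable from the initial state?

10 transition(s) survive guard evaluation.
depth 0: {0}
depth 1: {1,3}  now seen {0,1,3}
depth 2: {4}  now seen {0,1,3,4}
depth 3: {6}  now seen {0,1,3,4,6}
Reach set: {0,1,3,4,6}
trace reaching 6: tau·a·b

Answer: REACHABLE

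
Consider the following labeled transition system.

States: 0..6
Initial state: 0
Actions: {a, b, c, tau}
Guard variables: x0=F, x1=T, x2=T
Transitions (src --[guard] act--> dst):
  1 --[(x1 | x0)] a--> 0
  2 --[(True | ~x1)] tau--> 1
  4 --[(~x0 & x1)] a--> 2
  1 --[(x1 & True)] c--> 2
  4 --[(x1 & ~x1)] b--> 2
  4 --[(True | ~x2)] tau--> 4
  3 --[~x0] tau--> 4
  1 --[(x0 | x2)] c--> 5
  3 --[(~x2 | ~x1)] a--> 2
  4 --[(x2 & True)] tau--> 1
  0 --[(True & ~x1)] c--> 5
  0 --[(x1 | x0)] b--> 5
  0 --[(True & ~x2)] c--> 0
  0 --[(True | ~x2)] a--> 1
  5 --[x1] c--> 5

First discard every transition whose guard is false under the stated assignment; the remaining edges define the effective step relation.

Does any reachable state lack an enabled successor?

Answer: DEADLOCK-FREE

Working:
Reachable = {0,1,2,5}
  0: a→1  b→5  [deg 2]
  1: a→0  c→2  c→5  [deg 3]
  2: tau→1  [deg 1]
  5: c→5  [deg 1]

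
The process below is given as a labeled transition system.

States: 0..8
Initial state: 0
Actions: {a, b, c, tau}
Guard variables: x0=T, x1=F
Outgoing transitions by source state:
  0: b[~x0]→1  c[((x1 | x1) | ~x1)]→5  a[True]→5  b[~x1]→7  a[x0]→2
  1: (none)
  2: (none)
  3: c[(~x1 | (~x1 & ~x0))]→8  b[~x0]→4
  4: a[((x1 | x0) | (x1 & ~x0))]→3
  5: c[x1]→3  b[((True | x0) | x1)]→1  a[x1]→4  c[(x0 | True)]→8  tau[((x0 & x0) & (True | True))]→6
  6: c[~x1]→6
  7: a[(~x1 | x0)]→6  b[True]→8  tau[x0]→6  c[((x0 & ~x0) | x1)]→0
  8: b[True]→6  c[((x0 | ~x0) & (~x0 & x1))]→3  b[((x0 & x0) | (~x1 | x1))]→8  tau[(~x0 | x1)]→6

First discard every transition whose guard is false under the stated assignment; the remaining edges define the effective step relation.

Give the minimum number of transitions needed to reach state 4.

Answer: UNREACHABLE

Analysis:
BFS to 4:
  L0 = {0}
  L1 = {2,5,7}
  L2 = {1,6,8}
4 never appears.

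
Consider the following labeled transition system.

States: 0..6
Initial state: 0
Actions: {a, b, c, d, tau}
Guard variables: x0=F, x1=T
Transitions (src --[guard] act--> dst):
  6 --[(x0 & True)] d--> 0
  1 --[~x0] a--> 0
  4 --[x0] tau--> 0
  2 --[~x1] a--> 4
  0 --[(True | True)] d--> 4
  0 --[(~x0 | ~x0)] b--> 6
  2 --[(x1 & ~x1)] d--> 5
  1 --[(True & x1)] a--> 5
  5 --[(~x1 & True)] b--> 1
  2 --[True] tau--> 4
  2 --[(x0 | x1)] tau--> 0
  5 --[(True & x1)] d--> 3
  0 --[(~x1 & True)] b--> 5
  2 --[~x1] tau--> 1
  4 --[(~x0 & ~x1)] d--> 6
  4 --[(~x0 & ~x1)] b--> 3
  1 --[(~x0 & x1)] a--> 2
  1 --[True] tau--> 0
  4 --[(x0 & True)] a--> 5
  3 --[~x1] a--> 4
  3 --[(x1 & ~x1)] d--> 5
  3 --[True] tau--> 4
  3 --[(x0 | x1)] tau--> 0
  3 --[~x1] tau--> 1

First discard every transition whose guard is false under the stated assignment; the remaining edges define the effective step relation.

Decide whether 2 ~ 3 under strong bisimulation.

Compute ~ classes (split until stable):
  π0 = {{0,1,2,3,4,5,6}}
  π1 = {{0},{1},{2,3},{4,6},{5}}
stable after 2 split(s): 5 block(s)
2∈{2,3}, 3∈{2,3}

Answer: BISIMILAR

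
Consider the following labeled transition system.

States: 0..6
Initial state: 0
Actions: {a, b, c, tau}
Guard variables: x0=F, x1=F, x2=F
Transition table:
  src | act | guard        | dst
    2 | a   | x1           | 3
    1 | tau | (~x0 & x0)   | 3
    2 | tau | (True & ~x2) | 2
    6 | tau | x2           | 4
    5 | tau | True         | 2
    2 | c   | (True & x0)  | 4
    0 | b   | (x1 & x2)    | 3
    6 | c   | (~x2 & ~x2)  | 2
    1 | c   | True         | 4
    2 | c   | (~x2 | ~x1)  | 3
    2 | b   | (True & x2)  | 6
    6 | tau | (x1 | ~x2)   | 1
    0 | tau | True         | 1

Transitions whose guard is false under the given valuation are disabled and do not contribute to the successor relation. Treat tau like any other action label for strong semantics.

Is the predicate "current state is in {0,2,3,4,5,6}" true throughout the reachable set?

Inv-set: {0,2,3,4,5,6}
Reachable = {0,1,4}
  0: ✓
  1: ✗ unsafe
  4: ✓
witness against invariant: tau → 1

Answer: INVARIANT VIOLATED at state 1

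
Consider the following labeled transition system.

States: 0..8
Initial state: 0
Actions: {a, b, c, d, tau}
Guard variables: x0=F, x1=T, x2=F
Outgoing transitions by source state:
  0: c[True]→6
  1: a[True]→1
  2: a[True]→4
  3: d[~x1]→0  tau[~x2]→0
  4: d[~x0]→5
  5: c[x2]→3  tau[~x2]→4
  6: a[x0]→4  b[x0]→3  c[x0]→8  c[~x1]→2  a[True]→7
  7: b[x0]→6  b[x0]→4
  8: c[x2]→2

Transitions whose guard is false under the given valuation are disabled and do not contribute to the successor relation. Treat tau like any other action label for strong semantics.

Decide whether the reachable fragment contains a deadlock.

Answer: DEADLOCK at state 7

Trace:
Reach set: {0,6,7}
  0: c→6  [1 exit(s)]
  6: a→7  [1 exit(s)]
  7: ∅  [STUCK]
Path to 7: c·a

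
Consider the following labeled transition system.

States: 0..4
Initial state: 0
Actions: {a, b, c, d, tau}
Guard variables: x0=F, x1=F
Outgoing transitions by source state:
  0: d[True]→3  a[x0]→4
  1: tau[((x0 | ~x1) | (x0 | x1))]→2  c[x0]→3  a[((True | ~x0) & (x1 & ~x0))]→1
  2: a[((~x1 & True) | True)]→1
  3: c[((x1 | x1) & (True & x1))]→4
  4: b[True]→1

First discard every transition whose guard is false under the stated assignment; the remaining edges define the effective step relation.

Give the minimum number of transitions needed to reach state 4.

Answer: UNREACHABLE

Analysis:
BFS to 4:
  depth 0: {0}
  depth 1: {3}
4 never appears.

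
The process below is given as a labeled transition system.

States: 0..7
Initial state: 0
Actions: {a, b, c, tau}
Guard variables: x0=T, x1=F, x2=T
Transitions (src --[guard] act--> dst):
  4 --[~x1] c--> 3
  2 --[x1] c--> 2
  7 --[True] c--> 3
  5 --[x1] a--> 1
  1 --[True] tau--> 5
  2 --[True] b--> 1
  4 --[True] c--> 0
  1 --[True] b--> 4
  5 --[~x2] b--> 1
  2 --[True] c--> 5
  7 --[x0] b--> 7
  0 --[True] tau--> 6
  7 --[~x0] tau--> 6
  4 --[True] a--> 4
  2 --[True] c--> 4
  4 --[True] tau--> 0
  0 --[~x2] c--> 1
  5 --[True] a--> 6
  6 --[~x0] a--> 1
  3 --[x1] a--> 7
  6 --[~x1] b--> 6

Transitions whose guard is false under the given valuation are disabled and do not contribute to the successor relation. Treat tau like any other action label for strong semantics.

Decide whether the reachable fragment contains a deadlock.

Reach set: {0,6}
  0: tau→6  [1 exit(s)]
  6: b→6  [1 exit(s)]

Answer: DEADLOCK-FREE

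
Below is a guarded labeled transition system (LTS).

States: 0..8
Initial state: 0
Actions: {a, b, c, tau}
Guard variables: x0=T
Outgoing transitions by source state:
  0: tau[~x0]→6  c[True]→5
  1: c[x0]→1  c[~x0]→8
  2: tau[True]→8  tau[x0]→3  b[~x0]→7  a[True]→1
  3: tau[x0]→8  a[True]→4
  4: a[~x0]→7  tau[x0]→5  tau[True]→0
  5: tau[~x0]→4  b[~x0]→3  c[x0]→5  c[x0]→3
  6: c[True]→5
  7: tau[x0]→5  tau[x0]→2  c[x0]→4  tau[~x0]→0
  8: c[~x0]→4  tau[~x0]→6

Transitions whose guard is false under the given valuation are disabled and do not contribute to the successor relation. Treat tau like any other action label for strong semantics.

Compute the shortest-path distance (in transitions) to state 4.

Answer: 3

Working:
BFS to 4:
  L0 = {0}
  L1 = {5}
  L2 = {3}
  L3 = {4,8}
first hit 4 at d=3 via c·c·a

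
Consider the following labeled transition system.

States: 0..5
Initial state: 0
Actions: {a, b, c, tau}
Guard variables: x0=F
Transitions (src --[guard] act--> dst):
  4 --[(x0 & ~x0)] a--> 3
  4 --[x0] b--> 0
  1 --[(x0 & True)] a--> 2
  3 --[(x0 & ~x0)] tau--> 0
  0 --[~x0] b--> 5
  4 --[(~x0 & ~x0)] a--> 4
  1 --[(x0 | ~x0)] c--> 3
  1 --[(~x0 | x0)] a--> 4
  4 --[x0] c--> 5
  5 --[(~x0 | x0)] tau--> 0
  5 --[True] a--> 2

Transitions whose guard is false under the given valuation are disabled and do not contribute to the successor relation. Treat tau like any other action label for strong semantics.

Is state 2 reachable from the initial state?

Answer: REACHABLE

Trace:
6 transition(s) survive guard evaluation.
Layer 0: {0}
Layer 1: {5}  total {0,5}
Layer 2: {2}  total {0,2,5}
Reach set: {0,2,5}
trace reaching 2: b·a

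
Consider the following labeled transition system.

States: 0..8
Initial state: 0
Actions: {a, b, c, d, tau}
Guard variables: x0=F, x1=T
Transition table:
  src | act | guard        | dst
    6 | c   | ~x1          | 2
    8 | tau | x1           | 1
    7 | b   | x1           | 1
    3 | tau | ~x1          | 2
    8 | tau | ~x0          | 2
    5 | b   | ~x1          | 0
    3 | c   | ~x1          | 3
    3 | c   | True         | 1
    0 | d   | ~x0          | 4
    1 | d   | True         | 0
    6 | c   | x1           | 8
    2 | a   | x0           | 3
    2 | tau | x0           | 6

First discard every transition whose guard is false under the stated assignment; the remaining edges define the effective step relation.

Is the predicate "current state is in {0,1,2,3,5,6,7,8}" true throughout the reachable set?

Answer: INVARIANT VIOLATED at state 4

Analysis:
Allowed set {0,1,2,3,5,6,7,8}
Reach set: {0,4}
  0: ok
  4: VIOLATES
reach 4 via d — violates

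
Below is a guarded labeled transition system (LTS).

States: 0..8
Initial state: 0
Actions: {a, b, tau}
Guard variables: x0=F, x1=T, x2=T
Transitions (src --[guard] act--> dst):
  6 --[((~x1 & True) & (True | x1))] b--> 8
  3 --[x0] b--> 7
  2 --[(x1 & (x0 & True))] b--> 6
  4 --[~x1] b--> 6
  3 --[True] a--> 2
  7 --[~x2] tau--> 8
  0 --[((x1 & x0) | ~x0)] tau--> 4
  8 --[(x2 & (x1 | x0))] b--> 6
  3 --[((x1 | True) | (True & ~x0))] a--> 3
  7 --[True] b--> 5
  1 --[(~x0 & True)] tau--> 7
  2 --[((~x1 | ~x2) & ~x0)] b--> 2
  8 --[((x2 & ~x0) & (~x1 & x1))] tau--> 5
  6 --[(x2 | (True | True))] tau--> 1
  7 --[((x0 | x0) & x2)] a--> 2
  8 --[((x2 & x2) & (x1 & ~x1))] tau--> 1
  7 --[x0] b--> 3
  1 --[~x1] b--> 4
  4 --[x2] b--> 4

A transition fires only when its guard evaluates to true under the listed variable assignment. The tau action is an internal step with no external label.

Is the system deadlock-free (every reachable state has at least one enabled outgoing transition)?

Answer: DEADLOCK-FREE

Working:
Reachable = {0,4}
  0: tau→4  [1 out]
  4: b→4  [1 out]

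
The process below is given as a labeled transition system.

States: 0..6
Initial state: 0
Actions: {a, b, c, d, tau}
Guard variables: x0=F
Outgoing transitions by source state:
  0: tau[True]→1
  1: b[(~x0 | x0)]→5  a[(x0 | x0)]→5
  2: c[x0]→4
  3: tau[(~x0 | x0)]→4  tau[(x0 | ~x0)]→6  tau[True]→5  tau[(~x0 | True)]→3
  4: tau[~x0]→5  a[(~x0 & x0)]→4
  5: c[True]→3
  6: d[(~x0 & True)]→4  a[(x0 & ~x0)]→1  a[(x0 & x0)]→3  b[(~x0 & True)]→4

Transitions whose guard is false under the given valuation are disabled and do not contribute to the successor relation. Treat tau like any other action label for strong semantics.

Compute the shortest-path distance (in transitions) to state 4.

BFS to 4:
  depth 0: {0}
  depth 1: {1}
  depth 2: {5}
  depth 3: {3}
  depth 4: {4,6}
4 enters at depth 4; path tau·b·c·tau

Answer: 4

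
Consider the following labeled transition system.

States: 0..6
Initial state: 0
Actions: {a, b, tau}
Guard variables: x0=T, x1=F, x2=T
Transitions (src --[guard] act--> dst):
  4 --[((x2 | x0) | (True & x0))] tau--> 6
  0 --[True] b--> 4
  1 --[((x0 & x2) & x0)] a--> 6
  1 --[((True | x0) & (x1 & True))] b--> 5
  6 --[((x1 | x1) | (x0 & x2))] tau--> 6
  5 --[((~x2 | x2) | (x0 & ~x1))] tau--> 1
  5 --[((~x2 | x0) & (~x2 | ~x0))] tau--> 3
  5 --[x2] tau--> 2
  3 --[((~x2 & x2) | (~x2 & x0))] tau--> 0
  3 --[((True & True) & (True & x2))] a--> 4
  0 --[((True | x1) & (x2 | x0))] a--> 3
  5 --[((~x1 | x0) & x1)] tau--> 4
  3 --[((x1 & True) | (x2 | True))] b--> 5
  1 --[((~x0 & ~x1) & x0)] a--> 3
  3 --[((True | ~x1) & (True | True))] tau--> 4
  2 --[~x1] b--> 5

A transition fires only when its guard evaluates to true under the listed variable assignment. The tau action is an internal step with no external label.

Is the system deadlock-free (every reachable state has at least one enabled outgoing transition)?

Reachable = {0,1,2,3,4,5,6}
  0: a→3  b→4  [deg 2]
  1: a→6  [deg 1]
  2: b→5  [deg 1]
  3: a→4  b→5  tau→4  [deg 3]
  4: tau→6  [deg 1]
  5: tau→1  tau→2  [deg 2]
  6: tau→6  [deg 1]

Answer: DEADLOCK-FREE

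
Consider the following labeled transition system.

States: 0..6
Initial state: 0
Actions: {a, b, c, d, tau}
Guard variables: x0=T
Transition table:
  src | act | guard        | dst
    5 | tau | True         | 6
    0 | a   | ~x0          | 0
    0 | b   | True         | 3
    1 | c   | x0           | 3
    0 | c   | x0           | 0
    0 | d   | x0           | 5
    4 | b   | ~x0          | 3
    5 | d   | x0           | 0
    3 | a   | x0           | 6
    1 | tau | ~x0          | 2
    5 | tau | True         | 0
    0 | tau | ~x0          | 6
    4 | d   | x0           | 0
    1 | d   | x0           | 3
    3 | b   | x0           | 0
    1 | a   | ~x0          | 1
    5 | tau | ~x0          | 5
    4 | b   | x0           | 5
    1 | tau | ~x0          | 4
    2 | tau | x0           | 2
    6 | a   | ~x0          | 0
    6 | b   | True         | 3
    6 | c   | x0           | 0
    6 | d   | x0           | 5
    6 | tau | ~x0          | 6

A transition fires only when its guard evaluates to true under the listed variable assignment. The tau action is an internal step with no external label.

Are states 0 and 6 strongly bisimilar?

Answer: BISIMILAR

Working:
Bisimulation quotient by refinement:
  P[0] = {{0,1,2,3,4,5,6}}
  P[1] = {{0,6},{1},{2},{3},{4},{5}}
stable after 2 split(s): 6 block(s)
0∈{0,6}, 6∈{0,6}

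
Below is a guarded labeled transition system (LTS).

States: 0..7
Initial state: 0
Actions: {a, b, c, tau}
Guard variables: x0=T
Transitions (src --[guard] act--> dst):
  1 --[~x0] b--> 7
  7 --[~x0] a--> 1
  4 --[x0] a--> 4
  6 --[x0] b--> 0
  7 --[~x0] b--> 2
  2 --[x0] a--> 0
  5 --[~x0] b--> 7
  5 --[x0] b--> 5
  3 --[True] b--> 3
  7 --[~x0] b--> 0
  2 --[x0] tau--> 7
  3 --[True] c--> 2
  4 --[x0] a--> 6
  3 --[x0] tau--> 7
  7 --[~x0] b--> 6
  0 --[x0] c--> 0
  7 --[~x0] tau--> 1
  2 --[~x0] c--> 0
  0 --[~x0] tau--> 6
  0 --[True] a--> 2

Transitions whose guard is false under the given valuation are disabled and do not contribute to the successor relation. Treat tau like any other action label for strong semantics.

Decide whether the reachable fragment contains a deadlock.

Reachable = {0,2,7}
  0: a→2  c→0  [deg 2]
  2: a→0  tau→7  [deg 2]
  7: ∅  [no exit]
Path to 7: a·tau

Answer: DEADLOCK at state 7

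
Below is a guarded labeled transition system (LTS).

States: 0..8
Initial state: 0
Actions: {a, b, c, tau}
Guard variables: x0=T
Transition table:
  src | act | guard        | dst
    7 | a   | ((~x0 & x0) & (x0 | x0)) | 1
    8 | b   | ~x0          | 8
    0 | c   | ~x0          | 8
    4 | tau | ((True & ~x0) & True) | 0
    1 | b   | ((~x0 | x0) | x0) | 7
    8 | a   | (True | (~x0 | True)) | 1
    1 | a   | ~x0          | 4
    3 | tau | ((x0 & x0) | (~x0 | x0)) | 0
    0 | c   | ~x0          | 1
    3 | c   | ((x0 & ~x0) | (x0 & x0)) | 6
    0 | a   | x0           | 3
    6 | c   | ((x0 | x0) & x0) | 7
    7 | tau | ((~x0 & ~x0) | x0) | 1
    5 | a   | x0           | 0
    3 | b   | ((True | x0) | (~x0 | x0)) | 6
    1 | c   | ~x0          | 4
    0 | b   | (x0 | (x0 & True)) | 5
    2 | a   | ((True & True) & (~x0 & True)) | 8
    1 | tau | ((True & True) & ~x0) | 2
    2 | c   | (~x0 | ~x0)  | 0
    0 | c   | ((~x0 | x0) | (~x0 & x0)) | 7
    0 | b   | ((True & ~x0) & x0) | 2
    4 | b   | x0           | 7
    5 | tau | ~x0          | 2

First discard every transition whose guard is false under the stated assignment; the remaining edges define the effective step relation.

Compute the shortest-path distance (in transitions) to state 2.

Breadth-first toward 2:
  L0 = {0}
  L1 = {3,5,7}
  L2 = {1,6}
2 never appears.

Answer: UNREACHABLE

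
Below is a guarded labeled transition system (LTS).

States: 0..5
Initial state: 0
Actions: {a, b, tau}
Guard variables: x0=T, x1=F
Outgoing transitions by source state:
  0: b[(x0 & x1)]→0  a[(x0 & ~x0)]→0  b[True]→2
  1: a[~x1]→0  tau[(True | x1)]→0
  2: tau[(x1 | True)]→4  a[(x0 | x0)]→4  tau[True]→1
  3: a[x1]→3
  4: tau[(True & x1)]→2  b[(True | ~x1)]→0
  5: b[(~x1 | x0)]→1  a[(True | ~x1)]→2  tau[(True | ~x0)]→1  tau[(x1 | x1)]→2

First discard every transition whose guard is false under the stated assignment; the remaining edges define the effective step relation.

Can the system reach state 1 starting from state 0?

Answer: REACHABLE

Analysis:
Guard filter leaves 10 enabled edge(s).
depth 0: {0}
depth 1: {2}  cumulative {0,2}
depth 2: {1,4}  cumulative {0,1,2,4}
Reachable = {0,1,2,4}
witness 1: b·tau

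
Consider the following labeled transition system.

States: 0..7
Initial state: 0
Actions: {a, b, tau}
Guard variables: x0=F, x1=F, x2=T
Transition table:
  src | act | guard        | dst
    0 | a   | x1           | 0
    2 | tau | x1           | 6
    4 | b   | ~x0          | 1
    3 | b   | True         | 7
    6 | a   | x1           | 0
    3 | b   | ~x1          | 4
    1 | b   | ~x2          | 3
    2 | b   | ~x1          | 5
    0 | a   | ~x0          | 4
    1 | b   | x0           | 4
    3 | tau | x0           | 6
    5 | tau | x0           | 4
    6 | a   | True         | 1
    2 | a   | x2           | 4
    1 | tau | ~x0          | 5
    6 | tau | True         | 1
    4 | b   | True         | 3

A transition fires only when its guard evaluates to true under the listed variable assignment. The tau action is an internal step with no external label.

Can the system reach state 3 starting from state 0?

10 transition(s) survive guard evaluation.
L0 = {0}
L1 = {4}  total {0,4}
L2 = {1,3}  total {0,1,3,4}
L3 = {5,7}  total {0,1,3,4,5,7}
Reach set: {0,1,3,4,5,7}
trace reaching 3: a·b

Answer: REACHABLE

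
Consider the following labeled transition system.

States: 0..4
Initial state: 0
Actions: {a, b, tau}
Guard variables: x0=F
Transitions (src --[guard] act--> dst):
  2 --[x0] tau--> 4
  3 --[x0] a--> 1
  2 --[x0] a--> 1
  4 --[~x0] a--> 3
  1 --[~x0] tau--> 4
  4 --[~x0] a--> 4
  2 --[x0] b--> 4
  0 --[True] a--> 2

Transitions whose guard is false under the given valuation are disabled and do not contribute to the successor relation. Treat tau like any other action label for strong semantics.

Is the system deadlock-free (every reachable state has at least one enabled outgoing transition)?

Reachable = {0,2}
  0: a→2  [1 exit(s)]
  2: ∅  [STUCK]
trace reaching 2: a

Answer: DEADLOCK at state 2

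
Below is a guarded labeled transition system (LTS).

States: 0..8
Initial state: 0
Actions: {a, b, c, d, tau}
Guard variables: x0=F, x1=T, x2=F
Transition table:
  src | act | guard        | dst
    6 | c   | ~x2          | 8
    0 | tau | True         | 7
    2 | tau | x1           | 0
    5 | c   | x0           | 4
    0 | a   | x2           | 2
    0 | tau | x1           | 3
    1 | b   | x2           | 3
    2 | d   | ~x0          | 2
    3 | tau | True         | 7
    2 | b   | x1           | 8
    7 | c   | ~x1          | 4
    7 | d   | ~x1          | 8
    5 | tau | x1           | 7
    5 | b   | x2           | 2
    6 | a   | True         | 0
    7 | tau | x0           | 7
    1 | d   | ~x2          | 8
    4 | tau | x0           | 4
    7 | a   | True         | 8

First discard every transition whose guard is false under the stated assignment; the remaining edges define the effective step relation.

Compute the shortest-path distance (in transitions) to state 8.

Answer: 2

Trace:
BFS to 8:
  depth 0: {0}
  depth 1: {3,7}
  depth 2: {8}
8 enters at depth 2; path tau·a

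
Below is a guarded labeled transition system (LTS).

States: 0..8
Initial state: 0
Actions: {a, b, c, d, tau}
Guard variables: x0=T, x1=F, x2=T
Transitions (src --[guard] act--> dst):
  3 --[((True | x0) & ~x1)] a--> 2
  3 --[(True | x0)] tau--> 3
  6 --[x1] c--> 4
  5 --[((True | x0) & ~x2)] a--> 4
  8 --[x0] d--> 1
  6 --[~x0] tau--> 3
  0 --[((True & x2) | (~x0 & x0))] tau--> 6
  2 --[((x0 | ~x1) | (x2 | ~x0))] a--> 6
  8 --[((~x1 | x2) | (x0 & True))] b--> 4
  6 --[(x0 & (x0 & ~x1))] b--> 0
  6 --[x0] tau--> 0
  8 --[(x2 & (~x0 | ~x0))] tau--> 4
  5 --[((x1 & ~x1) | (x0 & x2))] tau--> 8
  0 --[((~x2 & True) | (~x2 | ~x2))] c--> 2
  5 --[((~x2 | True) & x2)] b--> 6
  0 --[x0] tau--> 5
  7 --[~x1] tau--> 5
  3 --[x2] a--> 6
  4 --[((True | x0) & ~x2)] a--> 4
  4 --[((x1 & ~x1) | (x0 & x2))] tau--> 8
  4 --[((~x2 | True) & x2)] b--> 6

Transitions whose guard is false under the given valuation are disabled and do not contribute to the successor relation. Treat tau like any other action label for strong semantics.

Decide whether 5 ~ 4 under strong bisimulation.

Answer: BISIMILAR

Analysis:
Refine partition for ~:
  P[0] = {{0,1,2,3,4,5,6,7,8}}
  P[1] = {{0,7},{1},{2},{3},{4,5,6},{8}}
  P[2] = {{0,7},{1},{2},{3},{4,5},{6},{8}}
  P[3] = {{0},{1},{2},{3},{4,5},{6},{7},{8}}
8 equivalence class(es) (converged in 4)
class of 5: {4,5}; class of 4: {4,5}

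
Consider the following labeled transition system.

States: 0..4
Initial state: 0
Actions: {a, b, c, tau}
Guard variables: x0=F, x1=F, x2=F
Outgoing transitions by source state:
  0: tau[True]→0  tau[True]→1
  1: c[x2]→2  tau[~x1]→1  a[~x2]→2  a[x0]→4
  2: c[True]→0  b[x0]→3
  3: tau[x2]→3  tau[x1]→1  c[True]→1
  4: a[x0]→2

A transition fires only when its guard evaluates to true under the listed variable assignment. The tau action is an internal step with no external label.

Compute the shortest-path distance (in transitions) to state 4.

Answer: UNREACHABLE

Working:
Layered search for 4:
  depth 0: {0}
  depth 1: {1}
  depth 2: {2}
4 never appears.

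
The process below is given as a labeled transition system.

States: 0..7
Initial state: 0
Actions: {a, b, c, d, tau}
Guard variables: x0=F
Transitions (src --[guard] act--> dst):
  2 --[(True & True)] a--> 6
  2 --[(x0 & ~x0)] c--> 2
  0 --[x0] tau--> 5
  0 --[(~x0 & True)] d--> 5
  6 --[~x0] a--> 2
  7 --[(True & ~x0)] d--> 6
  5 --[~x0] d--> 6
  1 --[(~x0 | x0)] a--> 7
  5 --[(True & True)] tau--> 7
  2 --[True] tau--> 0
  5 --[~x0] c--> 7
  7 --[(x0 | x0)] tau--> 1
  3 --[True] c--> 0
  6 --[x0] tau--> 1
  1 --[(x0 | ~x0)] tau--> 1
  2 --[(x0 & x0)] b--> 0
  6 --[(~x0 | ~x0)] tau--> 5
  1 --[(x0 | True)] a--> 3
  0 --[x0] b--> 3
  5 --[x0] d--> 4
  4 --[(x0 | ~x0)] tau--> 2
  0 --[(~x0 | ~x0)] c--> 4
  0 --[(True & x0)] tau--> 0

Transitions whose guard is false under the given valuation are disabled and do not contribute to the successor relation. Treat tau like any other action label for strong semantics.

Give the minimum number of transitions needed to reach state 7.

Answer: 2

Trace:
BFS to 7:
  L0 = {0}
  L1 = {4,5}
  L2 = {2,6,7}
depth(7)=2, e.g. d·c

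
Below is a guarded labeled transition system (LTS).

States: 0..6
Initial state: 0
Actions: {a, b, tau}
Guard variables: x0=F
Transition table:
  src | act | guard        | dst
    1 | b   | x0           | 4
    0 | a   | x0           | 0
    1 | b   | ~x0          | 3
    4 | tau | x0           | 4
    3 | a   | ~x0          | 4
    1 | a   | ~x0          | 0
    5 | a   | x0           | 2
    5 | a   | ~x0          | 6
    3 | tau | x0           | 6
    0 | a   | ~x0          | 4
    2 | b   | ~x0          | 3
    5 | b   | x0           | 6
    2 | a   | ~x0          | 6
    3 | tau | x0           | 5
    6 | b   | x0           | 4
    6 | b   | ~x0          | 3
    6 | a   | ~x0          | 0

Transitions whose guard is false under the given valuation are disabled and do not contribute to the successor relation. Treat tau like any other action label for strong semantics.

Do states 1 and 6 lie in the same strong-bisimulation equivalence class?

Answer: BISIMILAR

Analysis:
Compute ~ classes (split until stable):
  π0 = {{0,1,2,3,4,5,6}}
  π1 = {{0,3,5},{1,2,6},{4}}
  π2 = {{0,3},{1,6},{2},{4},{5}}
5 equivalence class(es) (converged in 3)
[1]={1,6}  [6]={1,6}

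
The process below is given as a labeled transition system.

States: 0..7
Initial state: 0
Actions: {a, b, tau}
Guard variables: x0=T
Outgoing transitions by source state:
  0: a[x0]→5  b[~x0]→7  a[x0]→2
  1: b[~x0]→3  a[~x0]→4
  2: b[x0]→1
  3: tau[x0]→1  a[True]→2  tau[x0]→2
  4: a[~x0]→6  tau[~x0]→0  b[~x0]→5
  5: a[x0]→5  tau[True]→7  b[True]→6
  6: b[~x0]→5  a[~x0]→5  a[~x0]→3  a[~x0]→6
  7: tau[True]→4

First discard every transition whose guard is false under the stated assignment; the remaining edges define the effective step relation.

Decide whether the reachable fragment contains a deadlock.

Answer: DEADLOCK at state 1

Trace:
Reach set: {0,1,2,4,5,6,7}
  0: a→2  a→5  [2 out]
  1: ∅  [deadlock]
  2: b→1  [1 out]
  4: ∅  [deadlock]
  5: a→5  b→6  tau→7  [3 out]
  6: ∅  [deadlock]
  7: tau→4  [1 out]
Path to 1: a·b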